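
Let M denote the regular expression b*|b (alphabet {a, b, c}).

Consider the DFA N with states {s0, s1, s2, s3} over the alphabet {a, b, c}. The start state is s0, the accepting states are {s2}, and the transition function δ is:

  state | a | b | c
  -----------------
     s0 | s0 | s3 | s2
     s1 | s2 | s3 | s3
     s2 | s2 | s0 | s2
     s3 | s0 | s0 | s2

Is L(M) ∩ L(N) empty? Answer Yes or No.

Yes

Converting the expression M to a DFA (subset construction, then merging equivalent states) gives the minimal DFA with states {m0, m1}, start state m0, accepting states {m0} and transitions m0: a→m1, b→m0, c→m1; m1: a→m1, b→m1, c→m1.
Exploring the product automaton M × N from the start pair (m0, s0), following both machines on each input symbol, reaches 5 state pairs: (m0, s0), (m1, s0), (m0, s3), (m1, s2), (m1, s3).
M accepts in {m0} and N accepts in {s2}; no reachable pair has both components accepting, so no string drives both machines to acceptance simultaneously and L(M) ∩ L(N) = ∅.
So no string is accepted by both, and the intersection is empty.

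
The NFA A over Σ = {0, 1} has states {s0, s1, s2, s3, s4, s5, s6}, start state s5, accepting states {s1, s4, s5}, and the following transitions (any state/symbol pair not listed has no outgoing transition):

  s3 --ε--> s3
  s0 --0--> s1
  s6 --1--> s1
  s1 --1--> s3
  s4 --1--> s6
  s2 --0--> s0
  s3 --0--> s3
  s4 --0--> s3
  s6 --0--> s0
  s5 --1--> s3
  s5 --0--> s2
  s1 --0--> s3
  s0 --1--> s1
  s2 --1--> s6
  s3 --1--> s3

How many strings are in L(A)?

6

The useful subgraph on states {s0, s1, s2, s5, s6} is acyclic, so L(A) is finite; the longest accepting path visits 5 useful states, giving maximum string length 4.
Counting accepting paths from s5 by length: 1 of length 0, 3 of length 3, 2 of length 4. Total 6.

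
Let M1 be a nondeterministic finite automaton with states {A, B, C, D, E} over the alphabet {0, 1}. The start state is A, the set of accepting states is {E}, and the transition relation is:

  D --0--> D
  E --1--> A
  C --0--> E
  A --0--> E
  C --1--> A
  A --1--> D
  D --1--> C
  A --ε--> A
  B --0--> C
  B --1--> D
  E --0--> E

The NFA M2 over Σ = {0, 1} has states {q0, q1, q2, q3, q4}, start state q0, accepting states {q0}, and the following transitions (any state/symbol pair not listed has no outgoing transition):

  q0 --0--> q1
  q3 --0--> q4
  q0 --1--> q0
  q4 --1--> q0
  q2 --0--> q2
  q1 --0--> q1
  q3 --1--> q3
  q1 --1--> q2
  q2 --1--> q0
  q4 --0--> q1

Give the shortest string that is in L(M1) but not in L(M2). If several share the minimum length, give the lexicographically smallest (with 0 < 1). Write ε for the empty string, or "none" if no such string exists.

0

The string 0 is accepted by M1 but not by M2.
No shorter string lies in the difference, and 0 is the lexicographically first length-1 string in L(M1) \ L(M2).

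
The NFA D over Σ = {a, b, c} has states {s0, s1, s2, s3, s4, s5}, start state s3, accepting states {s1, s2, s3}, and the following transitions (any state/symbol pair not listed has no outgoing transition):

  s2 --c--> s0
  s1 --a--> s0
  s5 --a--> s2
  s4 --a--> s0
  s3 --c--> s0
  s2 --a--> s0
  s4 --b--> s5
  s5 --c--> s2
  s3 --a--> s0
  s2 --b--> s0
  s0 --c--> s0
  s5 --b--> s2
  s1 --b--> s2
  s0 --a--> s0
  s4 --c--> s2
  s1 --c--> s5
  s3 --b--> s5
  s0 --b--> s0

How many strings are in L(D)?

4

The useful subgraph on states {s2, s3, s5} is acyclic, so L(D) is finite; the longest accepting path visits 3 useful states, giving maximum string length 2.
Counting accepting paths from s3 by length: 1 of length 0, 3 of length 2. Total 4.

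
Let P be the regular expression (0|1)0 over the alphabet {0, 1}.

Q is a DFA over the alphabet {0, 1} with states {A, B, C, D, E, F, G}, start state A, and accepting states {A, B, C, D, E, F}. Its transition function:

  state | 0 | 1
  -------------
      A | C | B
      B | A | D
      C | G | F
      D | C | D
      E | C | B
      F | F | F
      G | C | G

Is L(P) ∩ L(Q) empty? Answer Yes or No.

The string 10 is accepted by both P and Q.
Hence L(P) ∩ L(Q) ≠ ∅.

No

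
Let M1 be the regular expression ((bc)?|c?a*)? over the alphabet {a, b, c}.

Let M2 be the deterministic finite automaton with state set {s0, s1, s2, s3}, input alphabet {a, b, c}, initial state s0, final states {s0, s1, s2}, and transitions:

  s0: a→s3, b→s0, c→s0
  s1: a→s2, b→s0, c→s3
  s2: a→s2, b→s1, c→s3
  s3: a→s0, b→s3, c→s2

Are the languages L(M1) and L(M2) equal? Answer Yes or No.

The string a is accepted by M1 but rejected by M2.
So L(M1) ≠ L(M2).

No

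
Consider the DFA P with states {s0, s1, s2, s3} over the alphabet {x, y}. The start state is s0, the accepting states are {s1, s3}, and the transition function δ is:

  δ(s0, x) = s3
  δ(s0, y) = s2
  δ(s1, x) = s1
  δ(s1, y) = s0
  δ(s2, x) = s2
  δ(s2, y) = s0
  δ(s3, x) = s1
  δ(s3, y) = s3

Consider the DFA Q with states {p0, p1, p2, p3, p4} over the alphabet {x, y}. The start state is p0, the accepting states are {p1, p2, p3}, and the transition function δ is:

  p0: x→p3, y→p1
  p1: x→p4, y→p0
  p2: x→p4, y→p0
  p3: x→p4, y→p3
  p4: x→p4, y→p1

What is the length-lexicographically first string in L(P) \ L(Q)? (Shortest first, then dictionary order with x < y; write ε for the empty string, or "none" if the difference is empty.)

The string xx is accepted by P but not by Q.
No shorter string lies in the difference, and xx is the lexicographically first length-2 string in L(P) \ L(Q).

xx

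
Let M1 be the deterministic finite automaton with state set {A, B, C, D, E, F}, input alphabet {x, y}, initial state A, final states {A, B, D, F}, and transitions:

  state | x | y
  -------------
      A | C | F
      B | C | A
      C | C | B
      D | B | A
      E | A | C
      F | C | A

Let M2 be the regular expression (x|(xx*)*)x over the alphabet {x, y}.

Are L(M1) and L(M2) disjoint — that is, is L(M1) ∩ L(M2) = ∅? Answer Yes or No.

Converting the expression M2 to a DFA (subset construction, then merging equivalent states) gives the minimal DFA with states {r0, r1, r2}, start state r0, accepting states {r1} and transitions r0: x→r1, y→r2; r1: x→r1, y→r2; r2: x→r2, y→r2.
Exploring the product automaton M1 × M2 from the start pair (A, r0), following both machines on each input symbol, reaches 6 state pairs: (A, r0), (C, r1), (F, r2), (B, r2), (C, r2), (A, r2).
M1 accepts in {A, B, D, F} and M2 accepts in {r1}; no reachable pair has both components accepting, so no string drives both machines to acceptance simultaneously and L(M1) ∩ L(M2) = ∅.
So no string is accepted by both, and the intersection is empty.

Yes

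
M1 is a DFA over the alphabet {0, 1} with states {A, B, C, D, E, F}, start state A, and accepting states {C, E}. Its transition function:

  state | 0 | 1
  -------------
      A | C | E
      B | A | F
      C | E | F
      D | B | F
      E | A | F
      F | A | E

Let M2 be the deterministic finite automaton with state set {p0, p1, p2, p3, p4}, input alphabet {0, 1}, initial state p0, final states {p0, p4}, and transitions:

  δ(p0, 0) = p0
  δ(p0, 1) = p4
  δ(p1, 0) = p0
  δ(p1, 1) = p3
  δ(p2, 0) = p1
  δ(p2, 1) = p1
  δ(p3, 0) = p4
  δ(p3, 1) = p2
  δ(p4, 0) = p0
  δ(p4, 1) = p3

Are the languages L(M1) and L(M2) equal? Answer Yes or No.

The string 011 is accepted by M1 but rejected by M2.
So L(M1) ≠ L(M2).

No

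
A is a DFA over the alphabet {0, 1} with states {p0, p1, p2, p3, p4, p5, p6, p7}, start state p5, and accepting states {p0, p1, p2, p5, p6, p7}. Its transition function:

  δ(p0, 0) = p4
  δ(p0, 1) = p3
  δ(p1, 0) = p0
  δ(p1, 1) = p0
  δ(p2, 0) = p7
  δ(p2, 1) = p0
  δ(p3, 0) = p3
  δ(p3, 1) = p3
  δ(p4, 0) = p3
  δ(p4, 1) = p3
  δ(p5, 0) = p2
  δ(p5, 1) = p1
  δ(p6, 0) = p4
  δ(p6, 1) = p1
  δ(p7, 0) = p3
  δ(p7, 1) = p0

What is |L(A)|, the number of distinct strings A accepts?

8

The useful subgraph on states {p0, p1, p2, p5, p7} is acyclic, so L(A) is finite; the longest accepting path visits 4 useful states, giving maximum string length 3.
Counting accepting paths from p5 by length: 1 of length 0, 2 of length 1, 4 of length 2, 1 of length 3. Total 8.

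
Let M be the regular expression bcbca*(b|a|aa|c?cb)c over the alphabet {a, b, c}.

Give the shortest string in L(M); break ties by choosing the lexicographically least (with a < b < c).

bcbcac

By inspection of the expression, no string of length less than 6 matches, and bcbcac is the lexicographically first match of length 6.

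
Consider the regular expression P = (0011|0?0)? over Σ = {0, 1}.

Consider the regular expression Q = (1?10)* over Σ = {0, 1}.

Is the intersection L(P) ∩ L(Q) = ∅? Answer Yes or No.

The empty string ε is accepted by both P and Q.
Hence L(P) ∩ L(Q) ≠ ∅.

No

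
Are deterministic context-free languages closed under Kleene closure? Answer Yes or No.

No

L = {c aⁿbⁿ : n≥0} ∪ {cc aⁿb²ⁿ : n≥0} is a DCFL (the number of leading c's fixes which ratio the DPDA checks), but L* is not. Every word of L starts with c, so in a factorisation of the string cc aⁱbʲ (i≥1) into words of L each factor begins at one of the two c's: either the whole string is a single word of L (forcing j = 2i), or it splits as c · (c aⁱbʲ) with c ∈ L (take n = 0) and c aⁱbʲ ∈ L (forcing j = i). Thus L* ∩ cca⁺b* = {cc aⁿbⁿ : n≥1} ∪ {cc aⁿb²ⁿ : n≥1}. A DPDA for L* would give one for this intersection with a regular set, and, started from its configuration after reading cc, one for {aⁿbⁿ : n≥1} ∪ {aⁿb²ⁿ : n≥1}, which no deterministic PDA accepts (a DPDA for it would have a single run on aⁿb²ⁿ, accepting after the prefix aⁿbⁿ and accepting again after n more b's; an ordinary PDA that simulates it on a's and b's and, at any moment when it is accepting, may switch to reading only a fresh letter d while feeding each d to the simulation as a b, would accept aⁱbʲdᵏ (k≥1) exactly when both aⁱbʲ and aⁱbʲ⁺ᵏ are in the language, i.e. its language intersected with the regular set a*b*d⁺ would be exactly {aⁿbⁿdⁿ : n≥1} — impossible, since context-free languages are closed under intersection with regular sets and {aⁿbⁿdⁿ} is not context-free). So L* is not a DCFL.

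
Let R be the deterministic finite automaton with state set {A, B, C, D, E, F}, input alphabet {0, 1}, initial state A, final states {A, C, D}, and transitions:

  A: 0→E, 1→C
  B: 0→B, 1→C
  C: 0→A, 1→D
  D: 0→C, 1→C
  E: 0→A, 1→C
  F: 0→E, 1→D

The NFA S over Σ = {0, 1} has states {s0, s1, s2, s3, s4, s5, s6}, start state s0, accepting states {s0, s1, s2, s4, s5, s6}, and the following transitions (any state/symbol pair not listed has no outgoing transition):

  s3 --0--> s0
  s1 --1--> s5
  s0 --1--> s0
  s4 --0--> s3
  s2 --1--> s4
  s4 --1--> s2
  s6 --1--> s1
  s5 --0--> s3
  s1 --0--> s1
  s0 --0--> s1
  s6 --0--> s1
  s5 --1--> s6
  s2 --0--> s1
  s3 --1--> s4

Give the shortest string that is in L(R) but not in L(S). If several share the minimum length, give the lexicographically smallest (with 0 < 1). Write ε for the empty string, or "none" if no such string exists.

010

The string 010 is accepted by R but not by S.
No shorter string lies in the difference, and 010 is the lexicographically first length-3 string in L(R) \ L(S).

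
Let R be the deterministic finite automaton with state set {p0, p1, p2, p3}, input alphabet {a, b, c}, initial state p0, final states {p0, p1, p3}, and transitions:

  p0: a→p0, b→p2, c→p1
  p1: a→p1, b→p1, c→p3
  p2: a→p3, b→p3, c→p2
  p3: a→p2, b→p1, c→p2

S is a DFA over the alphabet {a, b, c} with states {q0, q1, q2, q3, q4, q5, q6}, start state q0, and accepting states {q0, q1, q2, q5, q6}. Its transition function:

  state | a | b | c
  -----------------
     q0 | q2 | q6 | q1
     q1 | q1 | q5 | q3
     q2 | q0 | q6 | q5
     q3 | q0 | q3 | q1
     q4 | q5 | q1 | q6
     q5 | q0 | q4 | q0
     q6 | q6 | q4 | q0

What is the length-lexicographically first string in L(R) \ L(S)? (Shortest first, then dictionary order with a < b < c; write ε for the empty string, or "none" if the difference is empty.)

The string bb is accepted by R but not by S.
No shorter string lies in the difference, and bb is the lexicographically first length-2 string in L(R) \ L(S).

bb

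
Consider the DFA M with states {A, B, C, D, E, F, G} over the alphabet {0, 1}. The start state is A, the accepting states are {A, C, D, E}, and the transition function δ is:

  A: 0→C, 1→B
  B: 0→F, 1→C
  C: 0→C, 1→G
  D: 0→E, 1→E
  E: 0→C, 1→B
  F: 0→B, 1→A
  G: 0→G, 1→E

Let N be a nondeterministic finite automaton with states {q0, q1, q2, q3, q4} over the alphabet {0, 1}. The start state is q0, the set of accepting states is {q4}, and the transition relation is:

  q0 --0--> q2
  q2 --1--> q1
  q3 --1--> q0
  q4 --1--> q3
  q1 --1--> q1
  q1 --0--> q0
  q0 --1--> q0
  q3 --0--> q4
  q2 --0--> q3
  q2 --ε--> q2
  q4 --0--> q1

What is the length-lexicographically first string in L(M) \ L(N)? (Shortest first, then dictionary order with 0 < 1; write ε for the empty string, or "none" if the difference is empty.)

ε

The empty string ε is accepted by M but not by N.
Since ε is the unique shortest string, it is the required witness.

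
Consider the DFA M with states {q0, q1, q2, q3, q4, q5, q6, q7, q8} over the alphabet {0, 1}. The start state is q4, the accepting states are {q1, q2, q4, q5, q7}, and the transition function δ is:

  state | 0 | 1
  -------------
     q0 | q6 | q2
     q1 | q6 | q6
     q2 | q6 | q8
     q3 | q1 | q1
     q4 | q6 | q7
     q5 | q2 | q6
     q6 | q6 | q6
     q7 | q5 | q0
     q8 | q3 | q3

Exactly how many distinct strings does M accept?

13

The useful subgraph on states {q0, q1, q2, q3, q4, q5, q7, q8} is acyclic, so L(M) is finite; the longest accepting path visits 7 useful states, giving maximum string length 6.
Counting accepting paths from q4 by length: 1 of length 0, 1 of length 1, 1 of length 2, 2 of length 3, 8 of length 6. Total 13.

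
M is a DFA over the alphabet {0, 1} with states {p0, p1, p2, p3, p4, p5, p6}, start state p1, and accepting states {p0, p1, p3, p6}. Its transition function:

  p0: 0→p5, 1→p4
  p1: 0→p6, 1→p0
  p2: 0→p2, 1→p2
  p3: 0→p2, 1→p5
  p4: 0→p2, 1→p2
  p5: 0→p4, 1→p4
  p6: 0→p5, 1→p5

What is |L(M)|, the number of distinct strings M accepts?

3

The useful subgraph on states {p0, p1, p6} is acyclic, so L(M) is finite; the longest accepting path visits 2 useful states, giving maximum string length 1.
Counting accepting paths from p1 by length: 1 of length 0, 2 of length 1. Total 3.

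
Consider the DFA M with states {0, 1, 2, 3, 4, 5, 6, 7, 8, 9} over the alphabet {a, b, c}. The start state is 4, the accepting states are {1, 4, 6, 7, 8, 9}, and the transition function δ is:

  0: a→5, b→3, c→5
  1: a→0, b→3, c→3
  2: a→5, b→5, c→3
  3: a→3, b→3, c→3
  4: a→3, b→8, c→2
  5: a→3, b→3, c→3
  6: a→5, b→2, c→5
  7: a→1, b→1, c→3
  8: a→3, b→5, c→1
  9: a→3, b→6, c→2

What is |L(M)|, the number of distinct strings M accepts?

3

The useful subgraph on states {1, 4, 8} is acyclic, so L(M) is finite; the longest accepting path visits 3 useful states, giving maximum string length 2.
Counting accepting paths from 4 by length: 1 of length 0, 1 of length 1, 1 of length 2. Total 3.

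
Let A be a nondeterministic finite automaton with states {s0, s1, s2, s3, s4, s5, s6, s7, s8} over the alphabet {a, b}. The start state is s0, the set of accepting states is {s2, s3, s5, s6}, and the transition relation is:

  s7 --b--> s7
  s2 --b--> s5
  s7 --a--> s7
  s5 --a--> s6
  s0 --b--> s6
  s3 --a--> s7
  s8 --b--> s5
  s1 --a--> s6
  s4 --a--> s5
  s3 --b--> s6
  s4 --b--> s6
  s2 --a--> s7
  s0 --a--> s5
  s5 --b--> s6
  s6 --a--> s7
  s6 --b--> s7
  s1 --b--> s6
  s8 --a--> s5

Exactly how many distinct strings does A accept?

The useful subgraph on states {s0, s5, s6} is acyclic, so L(A) is finite; the longest accepting path visits 3 useful states, giving maximum string length 2.
Counting accepting paths from s0 by length: 2 of length 1, 2 of length 2. Total 4.

4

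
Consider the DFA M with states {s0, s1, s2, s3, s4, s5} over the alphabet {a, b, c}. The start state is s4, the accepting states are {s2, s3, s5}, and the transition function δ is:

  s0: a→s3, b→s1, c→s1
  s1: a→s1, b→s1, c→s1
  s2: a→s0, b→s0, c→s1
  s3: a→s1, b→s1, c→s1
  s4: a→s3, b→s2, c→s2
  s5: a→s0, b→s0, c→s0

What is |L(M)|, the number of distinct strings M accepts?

7

The useful subgraph on states {s0, s2, s3, s4} is acyclic, so L(M) is finite; the longest accepting path visits 4 useful states, giving maximum string length 3.
Counting accepting paths from s4 by length: 3 of length 1, 4 of length 3. Total 7.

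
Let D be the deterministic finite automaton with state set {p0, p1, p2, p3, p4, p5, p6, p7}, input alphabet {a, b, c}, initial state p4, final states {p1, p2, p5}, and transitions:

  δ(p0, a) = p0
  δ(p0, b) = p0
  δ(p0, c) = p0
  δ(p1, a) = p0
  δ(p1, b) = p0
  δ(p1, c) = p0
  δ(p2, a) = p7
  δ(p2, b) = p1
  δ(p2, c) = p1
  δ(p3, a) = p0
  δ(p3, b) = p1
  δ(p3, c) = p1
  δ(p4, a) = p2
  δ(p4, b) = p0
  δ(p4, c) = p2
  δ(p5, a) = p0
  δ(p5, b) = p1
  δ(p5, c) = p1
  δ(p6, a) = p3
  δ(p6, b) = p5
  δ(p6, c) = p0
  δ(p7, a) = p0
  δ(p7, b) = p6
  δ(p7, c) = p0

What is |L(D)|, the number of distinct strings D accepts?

The useful subgraph on states {p1, p2, p3, p4, p5, p6, p7} is acyclic, so L(D) is finite; the longest accepting path visits 6 useful states, giving maximum string length 5.
Counting accepting paths from p4 by length: 2 of length 1, 4 of length 2, 2 of length 4, 8 of length 5. Total 16.

16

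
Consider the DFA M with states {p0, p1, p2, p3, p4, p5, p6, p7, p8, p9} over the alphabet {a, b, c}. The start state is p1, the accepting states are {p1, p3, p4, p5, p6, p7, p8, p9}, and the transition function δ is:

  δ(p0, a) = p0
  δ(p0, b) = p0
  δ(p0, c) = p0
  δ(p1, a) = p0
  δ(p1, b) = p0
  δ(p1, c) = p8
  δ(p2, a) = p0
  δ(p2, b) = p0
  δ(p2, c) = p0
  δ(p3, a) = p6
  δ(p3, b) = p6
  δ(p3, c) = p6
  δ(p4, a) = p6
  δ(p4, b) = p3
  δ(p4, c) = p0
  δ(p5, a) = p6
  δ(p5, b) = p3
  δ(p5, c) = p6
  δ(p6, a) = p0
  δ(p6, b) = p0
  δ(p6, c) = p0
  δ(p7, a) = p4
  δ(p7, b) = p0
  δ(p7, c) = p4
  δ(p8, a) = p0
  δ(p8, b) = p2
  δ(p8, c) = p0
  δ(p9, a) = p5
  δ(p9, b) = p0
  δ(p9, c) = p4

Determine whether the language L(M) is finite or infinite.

The useful states (reachable from p1 and able to reach an accepting state) are {p1, p8}.
Restricted to these states the transition graph has no cycle, so every accepting path has bounded length and L is finite.

finite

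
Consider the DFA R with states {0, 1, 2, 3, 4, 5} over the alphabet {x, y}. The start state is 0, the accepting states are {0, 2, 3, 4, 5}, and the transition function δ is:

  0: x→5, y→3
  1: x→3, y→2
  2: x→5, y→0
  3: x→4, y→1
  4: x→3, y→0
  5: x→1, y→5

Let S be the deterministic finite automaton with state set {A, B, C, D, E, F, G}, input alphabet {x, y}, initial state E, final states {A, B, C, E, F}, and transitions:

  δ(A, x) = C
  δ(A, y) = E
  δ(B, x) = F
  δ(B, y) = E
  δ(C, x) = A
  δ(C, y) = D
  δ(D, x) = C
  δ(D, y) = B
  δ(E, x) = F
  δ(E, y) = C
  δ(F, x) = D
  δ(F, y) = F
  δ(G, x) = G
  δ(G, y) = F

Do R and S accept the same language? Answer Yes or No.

Exploring the product automaton R × S from the start pair (0, E), following both machines on each input symbol, reaches 6 state pairs: (0, E), (5, F), (3, C), (1, D), (4, A), (2, B).
R accepts in {0, 2, 3, 4, 5} and S accepts in {A, B, C, E, F}. In every reachable pair the two components are either both accepting — (0, E), (5, F), (3, C), (4, A), (2, B) — or both non-accepting, so no string is accepted by exactly one of the machines: L(R) \ L(S) and L(S) \ L(R) are both empty.
Hence every string is accepted by R iff it is accepted by S, and the two languages coincide.

Yes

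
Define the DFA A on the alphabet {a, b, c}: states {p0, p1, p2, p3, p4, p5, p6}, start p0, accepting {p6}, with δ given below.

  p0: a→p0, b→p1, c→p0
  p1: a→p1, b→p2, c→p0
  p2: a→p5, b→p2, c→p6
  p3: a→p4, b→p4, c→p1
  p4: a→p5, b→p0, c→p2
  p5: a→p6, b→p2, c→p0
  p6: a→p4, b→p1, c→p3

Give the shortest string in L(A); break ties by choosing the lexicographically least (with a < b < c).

bbc

A breadth-first search from p0 reaches an accepting state first via the path p0 → p1 → p2 → p6 on input bbc.
No string of length < 3 is accepted (BFS exhausts all shorter strings without reaching an accepting state), and bbc is the lexicographically least accepting string of length 3.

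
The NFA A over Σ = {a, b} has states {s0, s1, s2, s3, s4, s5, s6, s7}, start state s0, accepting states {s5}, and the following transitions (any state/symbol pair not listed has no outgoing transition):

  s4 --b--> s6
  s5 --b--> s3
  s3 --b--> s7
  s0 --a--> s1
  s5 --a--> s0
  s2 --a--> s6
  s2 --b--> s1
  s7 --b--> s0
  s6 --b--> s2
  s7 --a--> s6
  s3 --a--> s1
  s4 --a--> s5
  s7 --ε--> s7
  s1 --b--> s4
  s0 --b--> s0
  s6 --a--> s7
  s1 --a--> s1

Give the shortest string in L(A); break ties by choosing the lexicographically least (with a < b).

aba

A breadth-first search from s0 reaches an accepting state first via the path s0 → s1 → s4 → s5 on input aba.
No string of length < 3 is accepted (BFS exhausts all shorter strings without reaching an accepting state), and aba is the lexicographically least accepting string of length 3.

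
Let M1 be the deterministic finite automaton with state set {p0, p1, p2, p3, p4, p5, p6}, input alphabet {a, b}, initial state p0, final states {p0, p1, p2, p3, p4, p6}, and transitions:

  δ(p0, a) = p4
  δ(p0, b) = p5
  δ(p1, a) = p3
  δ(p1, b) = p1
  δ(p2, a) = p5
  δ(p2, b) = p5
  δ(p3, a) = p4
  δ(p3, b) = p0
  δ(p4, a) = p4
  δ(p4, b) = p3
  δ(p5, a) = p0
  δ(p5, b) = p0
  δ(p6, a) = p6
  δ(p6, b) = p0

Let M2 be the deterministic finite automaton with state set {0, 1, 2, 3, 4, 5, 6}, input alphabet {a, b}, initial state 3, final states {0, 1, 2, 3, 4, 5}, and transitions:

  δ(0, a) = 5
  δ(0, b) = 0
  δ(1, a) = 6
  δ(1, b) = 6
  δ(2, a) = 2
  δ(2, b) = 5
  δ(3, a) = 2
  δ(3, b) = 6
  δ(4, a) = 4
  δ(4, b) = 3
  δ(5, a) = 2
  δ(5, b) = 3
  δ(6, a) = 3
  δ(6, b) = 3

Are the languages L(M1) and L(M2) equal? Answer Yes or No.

Yes

Exploring the product automaton M1 × M2 from the start pair (p0, 3), following both machines on each input symbol, reaches 4 state pairs: (p0, 3), (p4, 2), (p5, 6), (p3, 5).
M1 accepts in {p0, p1, p2, p3, p4, p6} and M2 accepts in {0, 1, 2, 3, 4, 5}. In every reachable pair the two components are either both accepting — (p0, 3), (p4, 2), (p3, 5) — or both non-accepting, so no string is accepted by exactly one of the machines: L(M1) \ L(M2) and L(M2) \ L(M1) are both empty.
Hence every string is accepted by M1 iff it is accepted by M2, and the two languages coincide.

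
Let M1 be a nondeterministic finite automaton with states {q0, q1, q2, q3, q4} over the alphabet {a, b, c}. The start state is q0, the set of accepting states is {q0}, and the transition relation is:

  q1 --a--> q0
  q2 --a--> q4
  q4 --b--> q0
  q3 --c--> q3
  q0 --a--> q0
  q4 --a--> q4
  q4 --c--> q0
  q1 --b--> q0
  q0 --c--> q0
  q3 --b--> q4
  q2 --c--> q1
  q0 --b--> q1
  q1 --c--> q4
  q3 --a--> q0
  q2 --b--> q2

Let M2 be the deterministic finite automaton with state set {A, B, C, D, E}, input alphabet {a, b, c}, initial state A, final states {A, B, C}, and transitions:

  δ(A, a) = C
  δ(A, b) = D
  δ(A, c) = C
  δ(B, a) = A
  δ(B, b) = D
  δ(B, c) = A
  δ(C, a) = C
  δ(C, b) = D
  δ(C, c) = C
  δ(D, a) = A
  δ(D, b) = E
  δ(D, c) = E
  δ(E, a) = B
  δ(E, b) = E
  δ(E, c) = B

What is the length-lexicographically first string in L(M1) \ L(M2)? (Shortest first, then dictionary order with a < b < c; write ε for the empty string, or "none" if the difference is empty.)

The string bb is accepted by M1 but not by M2.
No shorter string lies in the difference, and bb is the lexicographically first length-2 string in L(M1) \ L(M2).

bb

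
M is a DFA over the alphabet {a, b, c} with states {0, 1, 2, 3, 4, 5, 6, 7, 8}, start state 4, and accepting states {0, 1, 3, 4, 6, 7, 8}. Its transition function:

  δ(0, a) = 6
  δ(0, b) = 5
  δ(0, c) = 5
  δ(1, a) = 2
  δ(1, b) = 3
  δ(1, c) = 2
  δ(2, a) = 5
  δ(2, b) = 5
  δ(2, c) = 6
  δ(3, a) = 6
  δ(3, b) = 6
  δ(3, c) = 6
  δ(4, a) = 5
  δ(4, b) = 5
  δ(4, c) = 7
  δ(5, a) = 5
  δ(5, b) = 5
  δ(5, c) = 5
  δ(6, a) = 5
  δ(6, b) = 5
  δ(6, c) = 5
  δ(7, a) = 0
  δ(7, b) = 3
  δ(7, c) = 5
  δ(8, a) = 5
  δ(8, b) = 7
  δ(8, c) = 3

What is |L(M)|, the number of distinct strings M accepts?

8

The useful subgraph on states {0, 3, 4, 6, 7} is acyclic, so L(M) is finite; the longest accepting path visits 4 useful states, giving maximum string length 3.
Counting accepting paths from 4 by length: 1 of length 0, 1 of length 1, 2 of length 2, 4 of length 3. Total 8.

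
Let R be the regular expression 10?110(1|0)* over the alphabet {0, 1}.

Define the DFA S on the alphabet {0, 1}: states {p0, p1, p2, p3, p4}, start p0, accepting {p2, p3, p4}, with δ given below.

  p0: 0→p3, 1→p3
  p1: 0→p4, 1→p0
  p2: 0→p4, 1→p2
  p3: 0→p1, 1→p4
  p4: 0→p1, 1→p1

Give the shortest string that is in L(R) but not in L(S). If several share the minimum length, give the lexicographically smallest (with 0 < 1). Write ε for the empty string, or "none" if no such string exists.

The string 10110 is accepted by R but not by S.
No shorter string lies in the difference, and 10110 is the lexicographically first length-5 string in L(R) \ L(S).

10110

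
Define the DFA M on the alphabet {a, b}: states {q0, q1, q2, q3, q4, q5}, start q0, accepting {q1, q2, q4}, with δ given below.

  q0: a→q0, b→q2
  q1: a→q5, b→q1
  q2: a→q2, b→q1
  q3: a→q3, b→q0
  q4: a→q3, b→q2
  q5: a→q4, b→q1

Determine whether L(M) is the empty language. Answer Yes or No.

No

The string b is accepted: the run q0 → q2 ends in the accepting state q2.
Since at least one string is accepted, L(M) is not empty.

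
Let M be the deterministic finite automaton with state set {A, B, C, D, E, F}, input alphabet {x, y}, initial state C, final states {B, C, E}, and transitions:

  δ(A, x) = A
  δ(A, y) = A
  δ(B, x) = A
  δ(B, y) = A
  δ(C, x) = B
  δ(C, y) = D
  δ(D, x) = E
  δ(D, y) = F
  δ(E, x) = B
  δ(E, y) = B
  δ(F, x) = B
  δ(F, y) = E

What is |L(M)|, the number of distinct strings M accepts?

The useful subgraph on states {B, C, D, E, F} is acyclic, so L(M) is finite; the longest accepting path visits 5 useful states, giving maximum string length 4.
Counting accepting paths from C by length: 1 of length 0, 1 of length 1, 1 of length 2, 4 of length 3, 2 of length 4. Total 9.

9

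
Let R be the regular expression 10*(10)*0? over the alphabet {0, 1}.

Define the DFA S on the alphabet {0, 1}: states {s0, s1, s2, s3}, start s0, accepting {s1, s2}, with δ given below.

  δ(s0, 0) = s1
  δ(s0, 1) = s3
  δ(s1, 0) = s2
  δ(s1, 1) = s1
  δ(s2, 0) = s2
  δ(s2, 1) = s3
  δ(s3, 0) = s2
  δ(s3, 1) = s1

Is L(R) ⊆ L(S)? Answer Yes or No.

No

The string 1 is in L(R) but not in L(S).
So L(R) ⊄ L(S).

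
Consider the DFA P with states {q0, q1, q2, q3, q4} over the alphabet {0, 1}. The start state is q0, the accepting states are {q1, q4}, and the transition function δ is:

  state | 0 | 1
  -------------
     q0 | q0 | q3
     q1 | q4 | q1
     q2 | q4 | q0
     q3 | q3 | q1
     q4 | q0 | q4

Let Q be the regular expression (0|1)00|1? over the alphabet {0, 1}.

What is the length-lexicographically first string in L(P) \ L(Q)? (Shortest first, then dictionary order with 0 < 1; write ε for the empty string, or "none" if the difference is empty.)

The string 11 is accepted by P but not by Q.
No shorter string lies in the difference, and 11 is the lexicographically first length-2 string in L(P) \ L(Q).

11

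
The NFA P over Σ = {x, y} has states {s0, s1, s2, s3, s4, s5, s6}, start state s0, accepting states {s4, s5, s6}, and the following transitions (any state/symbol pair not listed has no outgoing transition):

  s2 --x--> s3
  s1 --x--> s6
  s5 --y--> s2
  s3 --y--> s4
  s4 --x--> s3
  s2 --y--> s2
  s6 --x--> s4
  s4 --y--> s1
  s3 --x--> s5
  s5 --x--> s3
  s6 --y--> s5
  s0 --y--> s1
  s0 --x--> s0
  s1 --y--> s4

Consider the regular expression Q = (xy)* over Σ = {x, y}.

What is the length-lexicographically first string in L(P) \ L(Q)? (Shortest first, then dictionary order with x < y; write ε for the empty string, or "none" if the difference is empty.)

The string yx is accepted by P but not by Q.
No shorter string lies in the difference, and yx is the lexicographically first length-2 string in L(P) \ L(Q).

yx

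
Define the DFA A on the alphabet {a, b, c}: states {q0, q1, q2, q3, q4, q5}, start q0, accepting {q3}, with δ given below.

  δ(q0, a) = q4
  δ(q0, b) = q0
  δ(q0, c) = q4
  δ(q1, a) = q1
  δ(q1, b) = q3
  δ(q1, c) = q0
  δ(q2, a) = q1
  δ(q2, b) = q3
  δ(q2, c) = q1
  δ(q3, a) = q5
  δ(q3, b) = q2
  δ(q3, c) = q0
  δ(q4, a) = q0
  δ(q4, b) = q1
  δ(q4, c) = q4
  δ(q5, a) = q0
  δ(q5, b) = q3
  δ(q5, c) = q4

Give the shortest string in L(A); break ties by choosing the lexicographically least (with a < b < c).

A breadth-first search from q0 reaches an accepting state first via the path q0 → q4 → q1 → q3 on input abb.
No string of length < 3 is accepted (BFS exhausts all shorter strings without reaching an accepting state), and abb is the lexicographically least accepting string of length 3.

abb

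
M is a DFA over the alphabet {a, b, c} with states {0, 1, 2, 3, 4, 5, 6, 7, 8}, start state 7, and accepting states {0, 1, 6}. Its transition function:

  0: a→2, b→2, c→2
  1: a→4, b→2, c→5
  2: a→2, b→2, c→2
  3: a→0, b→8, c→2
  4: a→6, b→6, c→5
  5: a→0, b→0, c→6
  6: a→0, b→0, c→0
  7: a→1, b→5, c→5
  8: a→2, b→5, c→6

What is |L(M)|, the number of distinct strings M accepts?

The useful subgraph on states {0, 1, 4, 5, 6, 7} is acyclic, so L(M) is finite; the longest accepting path visits 6 useful states, giving maximum string length 5.
Counting accepting paths from 7 by length: 1 of length 1, 6 of length 2, 11 of length 3, 12 of length 4, 3 of length 5. Total 33.

33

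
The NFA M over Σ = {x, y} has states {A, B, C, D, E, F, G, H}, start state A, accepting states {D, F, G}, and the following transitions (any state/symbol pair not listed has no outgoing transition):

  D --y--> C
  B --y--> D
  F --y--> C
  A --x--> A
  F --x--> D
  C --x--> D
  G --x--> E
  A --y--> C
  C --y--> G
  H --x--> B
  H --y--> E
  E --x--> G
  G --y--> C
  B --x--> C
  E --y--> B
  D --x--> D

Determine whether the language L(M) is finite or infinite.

infinite

State A is reachable from the start and can reach an accepting state, and it lies on the cycle A → A.
Traversing that cycle any number of times yields accepted strings of unbounded length, so the language is infinite.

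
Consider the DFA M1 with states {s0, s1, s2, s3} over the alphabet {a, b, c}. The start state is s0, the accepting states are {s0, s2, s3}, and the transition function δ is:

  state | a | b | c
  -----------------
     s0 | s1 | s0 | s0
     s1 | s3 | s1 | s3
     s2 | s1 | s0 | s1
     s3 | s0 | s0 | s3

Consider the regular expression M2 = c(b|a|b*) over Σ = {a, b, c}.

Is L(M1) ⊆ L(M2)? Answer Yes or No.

No

The empty string ε is in L(M1) but not in L(M2).
So L(M1) ⊄ L(M2).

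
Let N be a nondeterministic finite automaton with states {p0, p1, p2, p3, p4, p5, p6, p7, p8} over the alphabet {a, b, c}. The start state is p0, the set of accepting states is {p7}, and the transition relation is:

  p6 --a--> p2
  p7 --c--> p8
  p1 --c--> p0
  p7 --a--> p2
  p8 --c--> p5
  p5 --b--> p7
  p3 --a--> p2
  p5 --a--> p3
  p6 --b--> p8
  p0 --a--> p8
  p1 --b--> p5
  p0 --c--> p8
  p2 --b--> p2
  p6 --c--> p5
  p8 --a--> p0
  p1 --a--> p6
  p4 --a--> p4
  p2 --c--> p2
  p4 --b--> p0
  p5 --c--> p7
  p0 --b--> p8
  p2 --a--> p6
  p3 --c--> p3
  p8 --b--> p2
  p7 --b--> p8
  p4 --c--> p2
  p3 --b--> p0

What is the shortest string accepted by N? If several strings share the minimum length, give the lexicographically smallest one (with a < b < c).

A breadth-first search from p0 reaches an accepting state first via the path p0 → p8 → p5 → p7 on input acb.
No string of length < 3 is accepted (BFS exhausts all shorter strings without reaching an accepting state), and acb is the lexicographically least accepting string of length 3.

acb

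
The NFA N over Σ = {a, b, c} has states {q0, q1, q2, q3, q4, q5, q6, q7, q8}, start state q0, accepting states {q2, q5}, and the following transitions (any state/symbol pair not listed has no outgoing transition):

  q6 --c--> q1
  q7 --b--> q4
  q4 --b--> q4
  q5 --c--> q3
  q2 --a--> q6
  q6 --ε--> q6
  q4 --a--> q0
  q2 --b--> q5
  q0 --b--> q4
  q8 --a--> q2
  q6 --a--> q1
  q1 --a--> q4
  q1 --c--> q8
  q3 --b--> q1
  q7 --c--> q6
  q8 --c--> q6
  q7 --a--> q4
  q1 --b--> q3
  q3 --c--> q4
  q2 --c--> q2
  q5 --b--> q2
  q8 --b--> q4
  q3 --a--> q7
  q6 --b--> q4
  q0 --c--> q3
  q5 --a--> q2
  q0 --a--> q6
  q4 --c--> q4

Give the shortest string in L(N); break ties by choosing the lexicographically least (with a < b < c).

A breadth-first search from q0 reaches an accepting state first via the path q0 → q6 → q1 → q8 → q2 on input aaca.
No string of length < 4 is accepted (BFS exhausts all shorter strings without reaching an accepting state), and aaca is the lexicographically least accepting string of length 4.

aaca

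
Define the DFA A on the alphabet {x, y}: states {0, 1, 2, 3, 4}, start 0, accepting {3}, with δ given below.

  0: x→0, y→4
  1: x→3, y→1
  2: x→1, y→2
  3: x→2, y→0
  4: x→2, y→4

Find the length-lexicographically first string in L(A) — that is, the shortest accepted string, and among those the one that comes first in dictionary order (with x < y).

A breadth-first search from 0 reaches an accepting state first via the path 0 → 4 → 2 → 1 → 3 on input yxxx.
No string of length < 4 is accepted (BFS exhausts all shorter strings without reaching an accepting state), and yxxx is the lexicographically least accepting string of length 4.

yxxx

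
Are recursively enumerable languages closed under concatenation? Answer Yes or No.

Yes

Dovetail over all split points of the input and all step bounds t = 1, 2, …, simulating the recogniser for L₁ on the prefix and the recogniser for L₂ on the suffix for t steps; accept if for some split both accept.
So the recursively enumerable languages are closed under concatenation.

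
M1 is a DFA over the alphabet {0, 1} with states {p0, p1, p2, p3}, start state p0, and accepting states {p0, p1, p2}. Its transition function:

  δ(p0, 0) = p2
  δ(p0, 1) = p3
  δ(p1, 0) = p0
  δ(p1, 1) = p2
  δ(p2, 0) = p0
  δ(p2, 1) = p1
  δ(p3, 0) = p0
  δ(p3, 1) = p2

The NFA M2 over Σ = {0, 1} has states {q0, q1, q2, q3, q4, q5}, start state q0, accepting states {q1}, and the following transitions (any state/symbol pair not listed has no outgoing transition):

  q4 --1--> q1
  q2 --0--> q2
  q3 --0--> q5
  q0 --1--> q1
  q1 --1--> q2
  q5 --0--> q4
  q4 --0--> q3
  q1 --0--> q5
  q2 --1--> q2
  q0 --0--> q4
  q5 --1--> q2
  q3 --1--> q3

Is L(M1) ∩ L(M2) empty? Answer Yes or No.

No

The string 01 is accepted by both M1 and M2.
Hence L(M1) ∩ L(M2) ≠ ∅.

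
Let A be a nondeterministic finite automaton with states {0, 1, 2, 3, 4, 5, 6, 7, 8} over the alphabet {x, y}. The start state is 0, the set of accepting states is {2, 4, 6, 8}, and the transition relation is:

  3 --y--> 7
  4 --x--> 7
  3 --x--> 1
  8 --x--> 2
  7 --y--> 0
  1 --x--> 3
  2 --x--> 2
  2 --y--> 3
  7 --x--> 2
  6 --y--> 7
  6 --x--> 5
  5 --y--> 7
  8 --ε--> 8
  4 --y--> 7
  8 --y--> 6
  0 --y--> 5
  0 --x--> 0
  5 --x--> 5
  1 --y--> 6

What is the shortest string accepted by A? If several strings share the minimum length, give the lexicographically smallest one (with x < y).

yyx

A breadth-first search from 0 reaches an accepting state first via the path 0 → 5 → 7 → 2 on input yyx.
No string of length < 3 is accepted (BFS exhausts all shorter strings without reaching an accepting state), and yyx is the lexicographically least accepting string of length 3.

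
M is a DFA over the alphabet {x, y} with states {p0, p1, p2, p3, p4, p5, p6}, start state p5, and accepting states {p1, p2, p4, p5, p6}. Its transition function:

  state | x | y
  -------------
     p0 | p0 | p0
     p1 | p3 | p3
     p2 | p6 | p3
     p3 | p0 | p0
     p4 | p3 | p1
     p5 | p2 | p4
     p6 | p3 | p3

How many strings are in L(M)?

5

The useful subgraph on states {p1, p2, p4, p5, p6} is acyclic, so L(M) is finite; the longest accepting path visits 3 useful states, giving maximum string length 2.
Counting accepting paths from p5 by length: 1 of length 0, 2 of length 1, 2 of length 2. Total 5.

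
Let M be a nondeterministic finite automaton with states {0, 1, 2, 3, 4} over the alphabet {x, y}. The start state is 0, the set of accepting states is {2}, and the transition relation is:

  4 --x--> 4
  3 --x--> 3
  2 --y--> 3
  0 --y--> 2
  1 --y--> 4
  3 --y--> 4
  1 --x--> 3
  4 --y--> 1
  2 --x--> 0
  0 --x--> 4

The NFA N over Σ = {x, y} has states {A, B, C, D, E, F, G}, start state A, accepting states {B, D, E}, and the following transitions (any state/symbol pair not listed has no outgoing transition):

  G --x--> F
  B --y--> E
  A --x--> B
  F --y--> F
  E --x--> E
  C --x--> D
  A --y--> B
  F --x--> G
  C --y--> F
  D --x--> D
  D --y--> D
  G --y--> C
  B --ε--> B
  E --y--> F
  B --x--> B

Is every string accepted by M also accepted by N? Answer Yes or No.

The string yxyxy is in L(M) but not in L(N).
So L(M) ⊄ L(N).

No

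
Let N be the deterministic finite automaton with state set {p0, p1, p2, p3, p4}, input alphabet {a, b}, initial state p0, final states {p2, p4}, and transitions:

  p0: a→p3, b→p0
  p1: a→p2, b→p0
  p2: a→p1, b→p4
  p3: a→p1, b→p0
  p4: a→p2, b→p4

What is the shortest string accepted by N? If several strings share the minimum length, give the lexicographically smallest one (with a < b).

A breadth-first search from p0 reaches an accepting state first via the path p0 → p3 → p1 → p2 on input aaa.
No string of length < 3 is accepted (BFS exhausts all shorter strings without reaching an accepting state), and aaa is the lexicographically least accepting string of length 3.

aaa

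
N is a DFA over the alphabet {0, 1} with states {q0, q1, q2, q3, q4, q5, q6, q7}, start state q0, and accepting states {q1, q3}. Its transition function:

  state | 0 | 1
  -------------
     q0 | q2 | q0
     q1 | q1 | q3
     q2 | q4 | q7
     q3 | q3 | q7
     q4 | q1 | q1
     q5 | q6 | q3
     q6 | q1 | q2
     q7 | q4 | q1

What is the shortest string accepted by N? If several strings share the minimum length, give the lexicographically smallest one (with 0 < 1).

A breadth-first search from q0 reaches an accepting state first via the path q0 → q2 → q4 → q1 on input 000.
No string of length < 3 is accepted (BFS exhausts all shorter strings without reaching an accepting state), and 000 is the lexicographically least accepting string of length 3.

000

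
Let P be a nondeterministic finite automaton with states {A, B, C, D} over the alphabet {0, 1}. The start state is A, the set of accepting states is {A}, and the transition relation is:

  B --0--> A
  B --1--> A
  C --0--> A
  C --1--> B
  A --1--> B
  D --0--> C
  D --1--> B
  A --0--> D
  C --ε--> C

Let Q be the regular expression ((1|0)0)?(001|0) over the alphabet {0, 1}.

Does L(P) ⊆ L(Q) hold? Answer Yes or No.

No

The empty string ε is in L(P) but not in L(Q).
So L(P) ⊄ L(Q).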